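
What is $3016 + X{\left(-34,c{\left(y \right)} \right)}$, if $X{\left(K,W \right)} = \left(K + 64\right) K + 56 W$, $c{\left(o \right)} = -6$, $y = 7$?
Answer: $1660$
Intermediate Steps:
$X{\left(K,W \right)} = 56 W + K \left(64 + K\right)$ ($X{\left(K,W \right)} = \left(64 + K\right) K + 56 W = K \left(64 + K\right) + 56 W = 56 W + K \left(64 + K\right)$)
$3016 + X{\left(-34,c{\left(y \right)} \right)} = 3016 + \left(\left(-34\right)^{2} + 56 \left(-6\right) + 64 \left(-34\right)\right) = 3016 - 1356 = 1660$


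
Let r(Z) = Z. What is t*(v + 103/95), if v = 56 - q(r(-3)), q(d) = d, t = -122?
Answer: -696376/95 ≈ -7330.3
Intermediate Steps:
v = 59 (v = 56 - 1*(-3) = 56 + 3 = 59)
t*(v + 103/95) = -122*(59 + 103/95) = -122*5708/95 = -696376/95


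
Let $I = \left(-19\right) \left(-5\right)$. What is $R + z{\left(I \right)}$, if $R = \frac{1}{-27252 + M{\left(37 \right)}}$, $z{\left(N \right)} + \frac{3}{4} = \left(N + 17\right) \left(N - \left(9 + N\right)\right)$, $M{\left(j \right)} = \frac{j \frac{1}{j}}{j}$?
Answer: $- \frac{4068583453}{4033292} \approx -1008.8$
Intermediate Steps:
$M{\left(j \right)} = \frac{1}{j}$ ($M{\left(j \right)} = 1 \frac{1}{j} = \frac{1}{j}$)
$I = 95$
$z{\left(N \right)} = - \frac{615}{4} - 9 N$ ($z{\left(N \right)} = - \frac{3}{4} + \left(N + 17\right) \left(N - \left(9 + N\right)\right) = - \frac{3}{4} + \left(17 + N\right) \left(-9\right) = - \frac{3}{4} - \left(153 + 9 N\right) = - \frac{615}{4} - 9 N$)
$R = - \frac{37}{1008323}$ ($R = \frac{1}{-27252 + \frac{1}{37}} = \frac{1}{- \frac{1008323}{37}} = - \frac{37}{1008323} \approx -3.6695 \cdot 10^{-5}$)
$R + z{\left(I \right)} = - \frac{37}{1008323} - \frac{4035}{4} = - \frac{4068583453}{4033292}$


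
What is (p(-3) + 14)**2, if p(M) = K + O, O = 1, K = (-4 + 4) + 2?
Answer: 289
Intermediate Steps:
K = 2 (K = 0 + 2 = 2)
p(M) = 3 (p(M) = 2 + 1 = 3)
(p(-3) + 14)**2 = (3 + 14)**2 = 17**2 = 289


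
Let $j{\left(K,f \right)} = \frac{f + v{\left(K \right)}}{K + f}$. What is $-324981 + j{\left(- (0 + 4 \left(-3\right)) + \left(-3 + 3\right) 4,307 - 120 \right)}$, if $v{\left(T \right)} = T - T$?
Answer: $- \frac{64671032}{199} \approx -3.2498 \cdot 10^{5}$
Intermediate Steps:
$v{\left(T \right)} = 0$
$j{\left(K,f \right)} = \frac{f}{K + f}$ ($j{\left(K,f \right)} = \frac{f + 0}{K + f} = \frac{f}{K + f}$)
$-324981 + j{\left(- (0 + 4 \left(-3\right)) + \left(-3 + 3\right) 4,307 - 120 \right)} = -324981 + \frac{307 - 120}{\left(- (0 + 4 \left(-3\right)) + \left(-3 + 3\right) 4\right) + \left(307 - 120\right)} = -324981 + \frac{307 - 120}{\left(- (0 - 12) + 0 \cdot 4\right) + \left(307 - 120\right)} = -324981 + \frac{187}{\left(\left(-1\right) \left(-12\right) + 0\right) + 187} = -324981 + \frac{187}{\left(12 + 0\right) + 187} = -324981 + \frac{187}{12 + 187} = -324981 + \frac{187}{199} = - \frac{64671032}{199}$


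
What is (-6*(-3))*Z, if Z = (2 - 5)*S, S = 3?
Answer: -162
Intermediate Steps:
Z = -9 (Z = (2 - 5)*3 = -3*3 = -9)
(-6*(-3))*Z = -6*(-3)*(-9) = 18*(-9) = -162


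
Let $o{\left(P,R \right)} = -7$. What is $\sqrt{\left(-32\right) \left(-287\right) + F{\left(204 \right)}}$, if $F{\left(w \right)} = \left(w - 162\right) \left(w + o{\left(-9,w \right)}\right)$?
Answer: $\sqrt{17458} \approx 132.13$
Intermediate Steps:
$F{\left(w \right)} = \left(-162 + w\right) \left(-7 + w\right)$ ($F{\left(w \right)} = \left(w - 162\right) \left(w - 7\right) = \left(-162 + w\right) \left(-7 + w\right)$)
$\sqrt{\left(-32\right) \left(-287\right) + F{\left(204 \right)}} = \sqrt{\left(-32\right) \left(-287\right) + \left(1134 + 204^{2} - 34476\right)} = \sqrt{9184 + \left(1134 + 41616 - 34476\right)} = \sqrt{9184 + 8274} = \sqrt{17458}$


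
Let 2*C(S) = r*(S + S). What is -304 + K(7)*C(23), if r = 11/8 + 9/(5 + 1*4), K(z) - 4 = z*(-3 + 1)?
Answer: -3401/4 ≈ -850.25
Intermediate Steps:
K(z) = 4 - 2*z (K(z) = 4 + z*(-3 + 1) = 4 + z*(-2) = 4 - 2*z)
r = 19/8 (r = 11*(⅛) + 9/(5 + 4) = 11/8 + 9/9 = 11/8 + 9*(⅑) = 11/8 + 1 = 19/8 ≈ 2.3750)
C(S) = 19*S/8 (C(S) = (19*(S + S)/8)/2 = (19*(2*S)/8)/2 = (19*S/4)/2 = 19*S/8)
-304 + K(7)*C(23) = -304 + (4 - 2*7)*((19/8)*23) = -304 + (4 - 14)*(437/8) = -304 - 10*437/8 = -304 - 2185/4 = -3401/4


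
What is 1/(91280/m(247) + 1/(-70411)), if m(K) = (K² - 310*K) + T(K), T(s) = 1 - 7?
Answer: -1096088037/6427131647 ≈ -0.17054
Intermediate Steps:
T(s) = -6
m(K) = -6 + K² - 310*K (m(K) = (K² - 310*K) - 6 = -6 + K² - 310*K)
1/(91280/m(247) + 1/(-70411)) = 1/(91280/(-6 + 247² - 310*247) + 1/(-70411)) = 1/(91280/(-6 + 61009 - 76570) - 1/70411) = 1/(91280/(-15567) - 1/70411) = 1/(91280*(-1/15567) - 1/70411) = 1/(-91280/15567 - 1/70411) = 1/(-6427131647/1096088037) = -1096088037/6427131647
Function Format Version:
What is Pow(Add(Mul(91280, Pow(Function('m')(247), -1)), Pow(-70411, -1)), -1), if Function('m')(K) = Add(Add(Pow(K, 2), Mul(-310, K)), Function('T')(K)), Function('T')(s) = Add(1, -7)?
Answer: Rational(-1096088037, 6427131647) ≈ -0.17054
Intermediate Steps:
Function('T')(s) = -6
Function('m')(K) = Add(-6, Pow(K, 2), Mul(-310, K)) (Function('m')(K) = Add(Add(Pow(K, 2), Mul(-310, K)), -6) = Add(-6, Pow(K, 2), Mul(-310, K)))
Pow(Add(Mul(91280, Pow(Function('m')(247), -1)), Pow(-70411, -1)), -1) = Pow(Add(Mul(91280, Pow(Add(-6, Pow(247, 2), Mul(-310, 247)), -1)), Pow(-70411, -1)), -1) = Pow(Add(Mul(91280, Pow(Add(-6, 61009, -76570), -1)), Rational(-1, 70411)), -1) = Pow(Add(Mul(91280, Pow(-15567, -1)), Rational(-1, 70411)), -1) = Pow(Add(Mul(91280, Rational(-1, 15567)), Rational(-1, 70411)), -1) = Pow(Add(Rational(-91280, 15567), Rational(-1, 70411)), -1) = Pow(Rational(-6427131647, 1096088037), -1) = Rational(-1096088037, 6427131647)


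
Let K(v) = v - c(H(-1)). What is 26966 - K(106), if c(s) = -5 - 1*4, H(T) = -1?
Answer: 26851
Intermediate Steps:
c(s) = -9 (c(s) = -5 - 4 = -9)
K(v) = 9 + v (K(v) = v - 1*(-9) = v + 9 = 9 + v)
26966 - K(106) = 26966 - (9 + 106) = 26966 - 1*115 = 26966 - 115 = 26851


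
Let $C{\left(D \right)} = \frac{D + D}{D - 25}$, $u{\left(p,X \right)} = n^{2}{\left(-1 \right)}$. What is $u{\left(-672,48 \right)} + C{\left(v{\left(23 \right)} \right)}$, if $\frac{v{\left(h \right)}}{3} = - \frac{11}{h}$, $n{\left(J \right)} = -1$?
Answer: $\frac{337}{304} \approx 1.1086$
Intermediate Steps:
$v{\left(h \right)} = - \frac{33}{h}$ ($v{\left(h \right)} = 3 \left(- \frac{11}{h}\right) = - \frac{33}{h}$)
$u{\left(p,X \right)} = 1$ ($u{\left(p,X \right)} = \left(-1\right)^{2} = 1$)
$C{\left(D \right)} = \frac{2 D}{-25 + D}$
$u{\left(-672,48 \right)} + C{\left(v{\left(23 \right)} \right)} = 1 + \frac{2 \left(- \frac{33}{23}\right)}{-25 - \frac{33}{23}} = 1 + \frac{2 \left(\left(-33\right) \frac{1}{23}\right)}{-25 - \frac{33}{23}} = 1 + 2 \left(- \frac{33}{23}\right) \frac{1}{-25 - \frac{33}{23}} = 1 + 2 \left(- \frac{33}{23}\right) \frac{1}{- \frac{608}{23}} = 1 + 2 \left(- \frac{33}{23}\right) \left(- \frac{23}{608}\right) = 1 + \frac{33}{304} = \frac{337}{304}$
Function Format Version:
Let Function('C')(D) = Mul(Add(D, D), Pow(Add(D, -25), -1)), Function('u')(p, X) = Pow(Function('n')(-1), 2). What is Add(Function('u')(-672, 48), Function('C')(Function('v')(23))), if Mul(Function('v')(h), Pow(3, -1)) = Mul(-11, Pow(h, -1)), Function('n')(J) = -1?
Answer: Rational(337, 304) ≈ 1.1086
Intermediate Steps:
Function('v')(h) = Mul(-33, Pow(h, -1)) (Function('v')(h) = Mul(3, Mul(-11, Pow(h, -1))) = Mul(-33, Pow(h, -1)))
Function('u')(p, X) = 1 (Function('u')(p, X) = Pow(-1, 2) = 1)
Function('C')(D) = Mul(2, D, Pow(Add(-25, D), -1)) (Function('C')(D) = Mul(Mul(2, D), Pow(Add(-25, D), -1)) = Mul(2, D, Pow(Add(-25, D), -1)))
Add(Function('u')(-672, 48), Function('C')(Function('v')(23))) = Add(1, Mul(2, Mul(-33, Pow(23, -1)), Pow(Add(-25, Mul(-33, Pow(23, -1))), -1))) = Add(1, Mul(2, Mul(-33, Rational(1, 23)), Pow(Add(-25, Mul(-33, Rational(1, 23))), -1))) = Add(1, Mul(2, Rational(-33, 23), Pow(Add(-25, Rational(-33, 23)), -1))) = Add(1, Mul(2, Rational(-33, 23), Pow(Rational(-608, 23), -1))) = Add(1, Mul(2, Rational(-33, 23), Rational(-23, 608))) = Add(1, Rational(33, 304)) = Rational(337, 304)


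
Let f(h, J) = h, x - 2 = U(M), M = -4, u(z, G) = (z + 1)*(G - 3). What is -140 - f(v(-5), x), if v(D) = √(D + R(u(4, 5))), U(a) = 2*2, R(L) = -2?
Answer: -140 - I*√7 ≈ -140.0 - 2.6458*I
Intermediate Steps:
u(z, G) = (1 + z)*(-3 + G)
U(a) = 4
x = 6 (x = 2 + 4 = 6)
v(D) = √(-2 + D) (v(D) = √(D - 2) = √(-2 + D))
-140 - f(v(-5), x) = -140 - √(-2 - 5) = -140 - √(-7) = -140 - I*√7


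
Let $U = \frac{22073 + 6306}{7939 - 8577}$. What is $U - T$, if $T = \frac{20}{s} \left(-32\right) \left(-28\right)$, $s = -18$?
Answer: $\frac{5461069}{5742} \approx 951.07$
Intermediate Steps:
$U = - \frac{28379}{638}$ ($U = \frac{28379}{-638} = 28379 \left(- \frac{1}{638}\right) = - \frac{28379}{638} \approx -44.481$)
$T = - \frac{8960}{9}$ ($T = \frac{20}{-18} \left(-32\right) \left(-28\right) = 20 \left(- \frac{1}{18}\right) \left(-32\right) \left(-28\right) = \left(- \frac{10}{9}\right) \left(-32\right) \left(-28\right) = \frac{320}{9} \left(-28\right) = - \frac{8960}{9} \approx -995.56$)
$U - T = - \frac{28379}{638} - - \frac{8960}{9} = - \frac{28379}{638} + \frac{8960}{9} = \frac{5461069}{5742}$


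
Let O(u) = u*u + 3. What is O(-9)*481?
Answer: 40404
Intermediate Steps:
O(u) = 3 + u**2 (O(u) = u**2 + 3 = 3 + u**2)
O(-9)*481 = (3 + (-9)**2)*481 = (3 + 81)*481 = 84*481 = 40404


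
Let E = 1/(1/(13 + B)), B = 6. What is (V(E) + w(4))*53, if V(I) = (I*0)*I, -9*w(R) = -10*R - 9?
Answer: 2597/9 ≈ 288.56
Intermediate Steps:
w(R) = 1 + 10*R/9 (w(R) = -(-10*R - 9)/9 = -(-9 - 10*R)/9 = 1 + 10*R/9)
E = 19 (E = 1/(1/(13 + 6)) = 1/(1/19) = 19)
V(I) = 0 (V(I) = 0*I = 0)
(V(E) + w(4))*53 = (0 + (1 + (10/9)*4))*53 = (0 + (1 + 40/9))*53 = (0 + 49/9)*53 = (49/9)*53 = 2597/9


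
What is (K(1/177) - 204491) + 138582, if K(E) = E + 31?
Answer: -11660405/177 ≈ -65878.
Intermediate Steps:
K(E) = 31 + E
(K(1/177) - 204491) + 138582 = ((31 + 1/177) - 204491) + 138582 = (5488/177 - 204491) + 138582 = -36189419/177 + 138582 = -11660405/177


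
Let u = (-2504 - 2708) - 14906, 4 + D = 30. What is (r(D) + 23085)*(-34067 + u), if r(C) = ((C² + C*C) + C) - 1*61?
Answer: -1322222370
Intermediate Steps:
D = 26 (D = -4 + 30 = 26)
u = -20118 (u = -5212 - 14906 = -20118)
r(C) = -61 + C + 2*C² (r(C) = ((C² + C²) + C) - 61 = (2*C² + C) - 61 = (C + 2*C²) - 61 = -61 + C + 2*C²)
(r(D) + 23085)*(-34067 + u) = ((-61 + 26 + 2*26²) + 23085)*(-34067 - 20118) = ((-61 + 26 + 2*676) + 23085)*(-54185) = ((-61 + 26 + 1352) + 23085)*(-54185) = (1317 + 23085)*(-54185) = 24402*(-54185) = -1322222370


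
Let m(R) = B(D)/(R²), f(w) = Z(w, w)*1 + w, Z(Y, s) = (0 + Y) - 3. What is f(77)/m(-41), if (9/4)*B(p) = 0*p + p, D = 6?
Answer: 761493/8 ≈ 95187.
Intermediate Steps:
B(p) = 4*p/9 (B(p) = 4*(0*p + p)/9 = 4*(0 + p)/9 = 4*p/9)
Z(Y, s) = -3 + Y (Z(Y, s) = Y - 3 = -3 + Y)
f(w) = -3 + 2*w (f(w) = (-3 + w)*1 + w = (-3 + w) + w = -3 + 2*w)
m(R) = 8/(3*R²) (m(R) = ((4/9)*6)/(R²) = 8/(3*R²))
f(77)/m(-41) = (-3 + 2*77)/(((8/3)/(-41)²)) = (-3 + 154)/(((8/3)*(1/1681))) = 151/(8/5043) = 151*(5043/8) = 761493/8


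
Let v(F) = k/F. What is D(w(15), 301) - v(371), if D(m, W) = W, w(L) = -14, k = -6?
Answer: 111677/371 ≈ 301.02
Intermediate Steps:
v(F) = -6/F
D(w(15), 301) - v(371) = 301 - (-6)/371 = 301 - 1*(-6/371) = 301 + 6/371 = 111677/371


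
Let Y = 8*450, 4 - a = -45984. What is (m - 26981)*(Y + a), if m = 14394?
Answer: -624164156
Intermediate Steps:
a = 45988 (a = 4 - 1*(-45984) = 4 + 45984 = 45988)
Y = 3600
(m - 26981)*(Y + a) = (14394 - 26981)*(3600 + 45988) = -12587*49588 = -624164156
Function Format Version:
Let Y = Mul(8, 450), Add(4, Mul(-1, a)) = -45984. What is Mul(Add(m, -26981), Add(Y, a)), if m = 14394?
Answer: -624164156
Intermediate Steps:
a = 45988 (a = Add(4, Mul(-1, -45984)) = Add(4, 45984) = 45988)
Y = 3600
Mul(Add(m, -26981), Add(Y, a)) = Mul(Add(14394, -26981), Add(3600, 45988)) = Mul(-12587, 49588) = -624164156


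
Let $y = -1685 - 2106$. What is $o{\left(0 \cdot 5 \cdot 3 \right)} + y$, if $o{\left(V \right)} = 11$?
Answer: $-3780$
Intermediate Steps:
$y = -3791$
$o{\left(0 \cdot 5 \cdot 3 \right)} + y = 11 - 3791 = -3780$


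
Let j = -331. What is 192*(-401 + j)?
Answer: -140544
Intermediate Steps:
192*(-401 + j) = 192*(-401 - 331) = 192*(-732) = -140544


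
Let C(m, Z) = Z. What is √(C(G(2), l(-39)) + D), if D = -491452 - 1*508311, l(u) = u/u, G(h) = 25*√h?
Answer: I*√999762 ≈ 999.88*I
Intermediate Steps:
l(u) = 1
D = -999763 (D = -491452 - 508311 = -999763)
√(C(G(2), l(-39)) + D) = √(1 - 999763) = √(-999762) = I*√999762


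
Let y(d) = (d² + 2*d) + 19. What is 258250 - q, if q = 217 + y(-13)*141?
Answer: 235191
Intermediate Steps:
y(d) = 19 + d² + 2*d
q = 23059 (q = 217 + (19 + (-13)² + 2*(-13))*141 = 217 + (19 + 169 - 26)*141 = 217 + 162*141 = 217 + 22842 = 23059)
258250 - q = 258250 - 1*23059 = 258250 - 23059 = 235191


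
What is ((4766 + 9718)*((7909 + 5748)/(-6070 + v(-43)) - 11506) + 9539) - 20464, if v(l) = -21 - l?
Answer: -12002150545/72 ≈ -1.6670e+8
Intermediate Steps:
((4766 + 9718)*((7909 + 5748)/(-6070 + v(-43)) - 11506) + 9539) - 20464 = ((4766 + 9718)*((7909 + 5748)/(-6070 + (-21 - 1*(-43))) - 11506) + 9539) - 20464 = (14484*(13657/(-6070 + (-21 + 43)) - 11506) + 9539) - 20464 = (14484*(13657/(-6070 + 22) - 11506) + 9539) - 20464 = (14484*(13657/(-6048) - 11506) + 9539) - 20464 = (14484*(13657*(-1/6048) - 11506) + 9539) - 20464 = (14484*(-1951/864 - 11506) + 9539) - 20464 = (14484*(-9943135/864) + 9539) - 20464 = (-12001363945/72 + 9539) - 20464 = -12000677137/72 - 20464 = -12002150545/72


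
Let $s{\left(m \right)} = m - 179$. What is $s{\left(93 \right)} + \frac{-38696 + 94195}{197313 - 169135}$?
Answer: $- \frac{2367809}{28178} \approx -84.03$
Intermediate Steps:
$s{\left(m \right)} = -179 + m$
$s{\left(93 \right)} + \frac{-38696 + 94195}{197313 - 169135} = \left(-179 + 93\right) + \frac{-38696 + 94195}{197313 - 169135} = -86 + \frac{55499}{28178} = - \frac{2367809}{28178}$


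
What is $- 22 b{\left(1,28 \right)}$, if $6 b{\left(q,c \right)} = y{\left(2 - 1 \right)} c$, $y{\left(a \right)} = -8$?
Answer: $\frac{2464}{3} \approx 821.33$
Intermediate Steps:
$b{\left(q,c \right)} = - \frac{4 c}{3}$ ($b{\left(q,c \right)} = \frac{\left(-8\right) c}{6} = - \frac{4 c}{3}$)
$- 22 b{\left(1,28 \right)} = - 22 \left(\left(- \frac{4}{3}\right) 28\right) = \left(-22\right) \left(- \frac{112}{3}\right) = \frac{2464}{3}$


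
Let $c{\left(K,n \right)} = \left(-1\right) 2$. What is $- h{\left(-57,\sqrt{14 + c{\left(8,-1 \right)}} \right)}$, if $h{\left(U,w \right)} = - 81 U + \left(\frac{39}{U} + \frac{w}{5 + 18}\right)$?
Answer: $- \frac{87710}{19} - \frac{2 \sqrt{3}}{23} \approx -4616.5$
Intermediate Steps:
$c{\left(K,n \right)} = -2$
$h{\left(U,w \right)} = - 81 U + \frac{39}{U} + \frac{w}{23}$ ($h{\left(U,w \right)} = - 81 U + \left(\frac{39}{U} + \frac{w}{23}\right) = - 81 U + \frac{39}{U} + \frac{w}{23}$)
$- h{\left(-57,\sqrt{14 + c{\left(8,-1 \right)}} \right)} = - (\left(-81\right) \left(-57\right) + \frac{39}{-57} + \frac{\sqrt{14 - 2}}{23}) = - (4617 + 39 \left(- \frac{1}{57}\right) + \frac{\sqrt{12}}{23}) = - (4617 - \frac{13}{19} + \frac{2 \sqrt{3}}{23}) = - (\frac{87710}{19} + \frac{2 \sqrt{3}}{23}) = - \frac{87710}{19} - \frac{2 \sqrt{3}}{23}$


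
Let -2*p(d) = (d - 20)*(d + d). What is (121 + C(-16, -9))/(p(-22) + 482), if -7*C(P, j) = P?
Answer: -863/3094 ≈ -0.27893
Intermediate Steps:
p(d) = -d*(-20 + d) (p(d) = -(d - 20)*(d + d)/2 = -(-20 + d)*2*d/2 = -d*(-20 + d))
C(P, j) = -P/7
(121 + C(-16, -9))/(p(-22) + 482) = (121 - ⅐*(-16))/(-22*(20 - 1*(-22)) + 482) = (121 + 16/7)/(-22*(20 + 22) + 482) = 863/(7*(-22*42 + 482)) = 863/(7*(-924 + 482)) = (863/7)/(-442) = (863/7)*(-1/442) = -863/3094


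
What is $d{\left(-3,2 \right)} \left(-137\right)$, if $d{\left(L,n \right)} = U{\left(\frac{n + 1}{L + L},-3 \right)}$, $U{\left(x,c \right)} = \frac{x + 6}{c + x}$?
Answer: $\frac{1507}{7} \approx 215.29$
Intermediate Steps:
$U{\left(x,c \right)} = \frac{6 + x}{c + x}$
$d{\left(L,n \right)} = \frac{6 + \frac{1 + n}{2 L}}{-3 + \frac{1 + n}{2 L}}$ ($d{\left(L,n \right)} = \frac{6 + \frac{n + 1}{L + L}}{-3 + \frac{n + 1}{L + L}} = \frac{6 + \frac{1 + n}{2 L}}{-3 + \frac{1 + n}{2 L}}$)
$d{\left(-3,2 \right)} \left(-137\right) = \frac{1 + 2 + 12 \left(-3\right)}{1 + 2 - -18} \left(-137\right) = \frac{1 + 2 - 36}{1 + 2 + 18} \left(-137\right) = \frac{1}{21} \left(-33\right) \left(-137\right) = \left(- \frac{11}{7}\right) \left(-137\right) = \frac{1507}{7}$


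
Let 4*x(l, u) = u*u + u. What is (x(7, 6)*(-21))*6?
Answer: -1323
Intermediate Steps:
x(l, u) = u/4 + u²/4 (x(l, u) = (u*u + u)/4 = (u² + u)/4 = (u + u²)/4 = u/4 + u²/4)
(x(7, 6)*(-21))*6 = (((¼)*6*(1 + 6))*(-21))*6 = (((¼)*6*7)*(-21))*6 = ((21/2)*(-21))*6 = -441/2*6 = -1323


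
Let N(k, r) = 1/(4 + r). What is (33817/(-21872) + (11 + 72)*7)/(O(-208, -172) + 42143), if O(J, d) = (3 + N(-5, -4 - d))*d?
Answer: 12673815/910443872 ≈ 0.013920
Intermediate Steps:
O(J, d) = d*(3 - 1/d) (O(J, d) = (3 + 1/(4 + (-4 - d)))*d = (3 + 1/(-d))*d = (3 - 1/d)*d = d*(3 - 1/d))
(33817/(-21872) + (11 + 72)*7)/(O(-208, -172) + 42143) = (33817/(-21872) + (11 + 72)*7)/((-1 + 3*(-172)) + 42143) = (33817*(-1/21872) + 83*7)/((-1 - 516) + 42143) = (-33817/21872 + 581)/(-517 + 42143) = (12673815/21872)/41626 = (12673815/21872)*(1/41626) = 12673815/910443872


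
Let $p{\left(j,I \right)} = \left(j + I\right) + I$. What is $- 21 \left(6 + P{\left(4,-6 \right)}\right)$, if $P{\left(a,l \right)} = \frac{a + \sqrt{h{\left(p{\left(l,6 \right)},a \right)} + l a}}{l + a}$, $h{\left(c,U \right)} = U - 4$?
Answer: $-84 + 21 i \sqrt{6} \approx -84.0 + 51.439 i$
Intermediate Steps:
$p{\left(j,I \right)} = j + 2 I$ ($p{\left(j,I \right)} = \left(I + j\right) + I = j + 2 I$)
$h{\left(c,U \right)} = -4 + U$
$P{\left(a,l \right)} = \frac{a + \sqrt{-4 + a + a l}}{a + l}$ ($P{\left(a,l \right)} = \frac{a + \sqrt{\left(-4 + a\right) + l a}}{l + a} = \frac{a + \sqrt{\left(-4 + a\right) + a l}}{a + l} = \frac{a + \sqrt{-4 + a + a l}}{a + l}$)
$- 21 \left(6 + P{\left(4,-6 \right)}\right) = - 21 \left(6 + \frac{4 + \sqrt{-4 + 4 + 4 \left(-6\right)}}{4 - 6}\right) = - 21 \left(6 + \frac{4 + \sqrt{-4 + 4 - 24}}{-2}\right) = - 21 \left(6 - \frac{4 + \sqrt{-24}}{2}\right) = - 21 \left(6 - \frac{4 + 2 i \sqrt{6}}{2}\right) = - 21 \left(6 - \left(2 + i \sqrt{6}\right)\right) = - 21 \left(4 - i \sqrt{6}\right) = -84 + 21 i \sqrt{6}$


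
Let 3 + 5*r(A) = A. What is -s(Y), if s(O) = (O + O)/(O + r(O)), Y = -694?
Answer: -6940/4167 ≈ -1.6655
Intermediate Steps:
r(A) = -⅗ + A/5
s(O) = 2*O/(-⅗ + 6*O/5) (s(O) = (O + O)/(O + (-⅗ + O/5)) = (2*O)/(-⅗ + 6*O/5) = 2*O/(-⅗ + 6*O/5))
-s(Y) = -10*(-694)/(3*(-1 + 2*(-694))) = -10*(-694)/(3*(-1 - 1388)) = -10*(-694)/(3*(-1389)) = -10*(-694)*(-1)/(3*1389) = -1*6940/4167 = -6940/4167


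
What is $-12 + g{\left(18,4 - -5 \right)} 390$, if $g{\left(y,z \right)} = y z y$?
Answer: $1137228$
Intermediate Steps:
$g{\left(y,z \right)} = z y^{2}$
$-12 + g{\left(18,4 - -5 \right)} 390 = -12 + \left(4 - -5\right) 18^{2} \cdot 390 = -12 + \left(4 + 5\right) 324 \cdot 390 = -12 + 9 \cdot 324 \cdot 390 = -12 + 2916 \cdot 390 = -12 + 1137240 = 1137228$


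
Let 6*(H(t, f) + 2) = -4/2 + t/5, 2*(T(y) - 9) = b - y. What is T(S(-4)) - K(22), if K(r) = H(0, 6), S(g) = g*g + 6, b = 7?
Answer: 23/6 ≈ 3.8333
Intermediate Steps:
S(g) = 6 + g² (S(g) = g² + 6 = 6 + g²)
T(y) = 25/2 - y/2 (T(y) = 9 + (7 - y)/2 = 9 + (7/2 - y/2) = 25/2 - y/2)
H(t, f) = -7/3 + t/30 (H(t, f) = -2 + (-4/2 + t/5)/6 = -2 + (-4*½ + t*(⅕))/6 = -2 + (-2 + t/5)/6 = -2 + (-⅓ + t/30) = -7/3 + t/30)
K(r) = -7/3 (K(r) = -7/3 + (1/30)*0 = -7/3 + 0 = -7/3)
T(S(-4)) - K(22) = (25/2 - (6 + (-4)²)/2) - 1*(-7/3) = (25/2 - (6 + 16)/2) + 7/3 = (25/2 - ½*22) + 7/3 = (25/2 - 11) + 7/3 = 3/2 + 7/3 = 23/6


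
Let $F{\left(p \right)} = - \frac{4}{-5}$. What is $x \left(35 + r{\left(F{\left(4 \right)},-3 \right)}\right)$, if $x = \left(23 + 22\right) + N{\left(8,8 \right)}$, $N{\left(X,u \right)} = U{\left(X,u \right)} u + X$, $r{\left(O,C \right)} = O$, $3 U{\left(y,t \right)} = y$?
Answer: $\frac{39917}{15} \approx 2661.1$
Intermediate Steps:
$U{\left(y,t \right)} = \frac{y}{3}$
$F{\left(p \right)} = \frac{4}{5}$ ($F{\left(p \right)} = \left(-4\right) \left(- \frac{1}{5}\right) = \frac{4}{5}$)
$N{\left(X,u \right)} = X + \frac{X u}{3}$ ($N{\left(X,u \right)} = \frac{X}{3} u + X = \frac{X u}{3} + X = X + \frac{X u}{3}$)
$x = \frac{223}{3}$ ($x = \left(23 + 22\right) + \frac{1}{3} \cdot 8 \left(3 + 8\right) = 45 + \frac{1}{3} \cdot 8 \cdot 11 = 45 + \frac{88}{3} = \frac{223}{3} \approx 74.333$)
$x \left(35 + r{\left(F{\left(4 \right)},-3 \right)}\right) = \frac{223 \left(35 + \frac{4}{5}\right)}{3} = \frac{223}{3} \cdot \frac{179}{5} = \frac{39917}{15}$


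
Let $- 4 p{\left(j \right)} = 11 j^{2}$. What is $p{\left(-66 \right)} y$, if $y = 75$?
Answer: $-898425$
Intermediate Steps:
$p{\left(j \right)} = - \frac{11 j^{2}}{4}$
$p{\left(-66 \right)} y = - \frac{11 \left(-66\right)^{2}}{4} \cdot 75 = \left(- \frac{11}{4}\right) 4356 \cdot 75 = \left(-11979\right) 75 = -898425$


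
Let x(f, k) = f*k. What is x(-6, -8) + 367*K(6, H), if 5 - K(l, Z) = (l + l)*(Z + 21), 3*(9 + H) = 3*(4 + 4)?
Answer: -86197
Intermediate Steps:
H = -1 (H = -9 + (3*(4 + 4))/3 = -9 + (3*8)/3 = -9 + (⅓)*24 = -9 + 8 = -1)
K(l, Z) = 5 - 2*l*(21 + Z) (K(l, Z) = 5 - (l + l)*(Z + 21) = 5 - 2*l*(21 + Z))
x(-6, -8) + 367*K(6, H) = -6*(-8) + 367*(5 - 42*6 - 2*(-1)*6) = 48 + 367*(5 - 252 + 12) = 48 + 367*(-235) = 48 - 86245 = -86197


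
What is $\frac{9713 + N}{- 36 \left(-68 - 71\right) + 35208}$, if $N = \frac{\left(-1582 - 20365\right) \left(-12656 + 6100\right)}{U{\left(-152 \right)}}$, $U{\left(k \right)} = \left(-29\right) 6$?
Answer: $- \frac{71097235}{3498444} \approx -20.323$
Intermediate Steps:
$U{\left(k \right)} = -174$
$N = - \frac{71942266}{87}$ ($N = \frac{\left(-1582 - 20365\right) \left(-12656 + 6100\right)}{-174} = \left(-21947\right) \left(-6556\right) \left(- \frac{1}{174}\right) = 143884532 \left(- \frac{1}{174}\right) = - \frac{71942266}{87} \approx -8.2692 \cdot 10^{5}$)
$\frac{9713 + N}{- 36 \left(-68 - 71\right) + 35208} = \frac{9713 - \frac{71942266}{87}}{- 36 \left(-68 - 71\right) + 35208} = - \frac{71097235}{87 \left(\left(-36\right) \left(-139\right) + 35208\right)} = - \frac{71097235}{87 \left(5004 + 35208\right)} = - \frac{71097235}{87 \cdot 40212} = \left(- \frac{71097235}{87}\right) \frac{1}{40212} = - \frac{71097235}{3498444}$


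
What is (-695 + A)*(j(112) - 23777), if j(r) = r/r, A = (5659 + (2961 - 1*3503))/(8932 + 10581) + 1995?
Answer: -603245076192/19513 ≈ -3.0915e+7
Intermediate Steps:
A = 38933552/19513 (A = (5659 + (2961 - 3503))/19513 + 1995 = (5659 - 542)*(1/19513) + 1995 = 5117*(1/19513) + 1995 = 5117/19513 + 1995 = 38933552/19513 ≈ 1995.3)
j(r) = 1
(-695 + A)*(j(112) - 23777) = (-695 + 38933552/19513)*(1 - 23777) = (25372017/19513)*(-23776) = -603245076192/19513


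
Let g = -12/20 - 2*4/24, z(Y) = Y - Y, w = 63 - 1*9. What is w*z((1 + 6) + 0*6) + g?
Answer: -14/15 ≈ -0.93333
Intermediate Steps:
w = 54 (w = 63 - 9 = 54)
z(Y) = 0
g = -14/15 (g = -12*1/20 - 8*1/24 = -⅗ - ⅓ = -14/15 ≈ -0.93333)
w*z((1 + 6) + 0*6) + g = 54*0 - 14/15 = 0 - 14/15 = -14/15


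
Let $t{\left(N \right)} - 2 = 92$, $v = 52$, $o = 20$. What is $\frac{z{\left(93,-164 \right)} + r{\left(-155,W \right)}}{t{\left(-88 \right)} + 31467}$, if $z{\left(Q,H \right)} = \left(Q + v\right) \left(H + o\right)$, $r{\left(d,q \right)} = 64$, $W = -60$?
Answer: $- \frac{20816}{31561} \approx -0.65955$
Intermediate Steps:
$t{\left(N \right)} = 94$ ($t{\left(N \right)} = 2 + 92 = 94$)
$z{\left(Q,H \right)} = \left(20 + H\right) \left(52 + Q\right)$ ($z{\left(Q,H \right)} = \left(Q + 52\right) \left(H + 20\right) = \left(52 + Q\right) \left(20 + H\right) = \left(20 + H\right) \left(52 + Q\right)$)
$\frac{z{\left(93,-164 \right)} + r{\left(-155,W \right)}}{t{\left(-88 \right)} + 31467} = \frac{\left(1040 + 20 \cdot 93 + 52 \left(-164\right) - 15252\right) + 64}{94 + 31467} = \frac{\left(1040 + 1860 - 8528 - 15252\right) + 64}{31561} = \left(-20880 + 64\right) \frac{1}{31561} = \left(-20816\right) \frac{1}{31561} = - \frac{20816}{31561}$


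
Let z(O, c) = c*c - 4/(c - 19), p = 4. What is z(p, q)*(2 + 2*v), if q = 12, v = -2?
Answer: -2024/7 ≈ -289.14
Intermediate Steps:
z(O, c) = c**2 - 4/(-19 + c)
z(p, q)*(2 + 2*v) = ((-4 + 12**3 - 19*12**2)/(-19 + 12))*(2 + 2*(-2)) = ((-4 + 1728 - 19*144)/(-7))*(2 - 4) = -(-4 + 1728 - 2736)/7*(-2) = -1/7*(-1012)*(-2) = (1012/7)*(-2) = -2024/7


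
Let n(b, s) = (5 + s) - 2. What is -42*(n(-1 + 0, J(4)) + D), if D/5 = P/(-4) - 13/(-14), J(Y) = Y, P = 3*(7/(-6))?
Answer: -2691/4 ≈ -672.75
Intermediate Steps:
P = -7/2 (P = 3*(7*(-1/6)) = 3*(-7/6) = -7/2 ≈ -3.5000)
n(b, s) = 3 + s
D = 505/56 (D = 5*(-7/2/(-4) - 13/(-14)) = 5*(-7/2*(-1/4) - 13*(-1/14)) = 5*(7/8 + 13/14) = 5*(101/56) = 505/56 ≈ 9.0179)
-42*(n(-1 + 0, J(4)) + D) = -42*((3 + 4) + 505/56) = -42*(7 + 505/56) = -42*897/56 = -2691/4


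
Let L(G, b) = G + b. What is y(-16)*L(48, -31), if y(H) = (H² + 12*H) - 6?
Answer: 986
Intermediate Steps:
y(H) = -6 + H² + 12*H
y(-16)*L(48, -31) = (-6 + (-16)² + 12*(-16))*(48 - 31) = (-6 + 256 - 192)*17 = 58*17 = 986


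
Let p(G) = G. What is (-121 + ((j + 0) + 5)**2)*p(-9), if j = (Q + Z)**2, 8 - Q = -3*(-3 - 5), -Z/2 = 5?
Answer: -4172760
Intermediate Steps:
Z = -10 (Z = -2*5 = -10)
Q = -16 (Q = 8 - (-3)*(-3 - 5) = 8 - (-3)*(-8) = 8 - 1*24 = 8 - 24 = -16)
j = 676 (j = (-16 - 10)**2 = (-26)**2 = 676)
(-121 + ((j + 0) + 5)**2)*p(-9) = (-121 + ((676 + 0) + 5)**2)*(-9) = (-121 + (676 + 5)**2)*(-9) = (-121 + 681**2)*(-9) = (-121 + 463761)*(-9) = 463640*(-9) = -4172760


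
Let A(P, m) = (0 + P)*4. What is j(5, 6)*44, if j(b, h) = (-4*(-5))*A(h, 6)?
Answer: 21120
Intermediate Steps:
A(P, m) = 4*P (A(P, m) = P*4 = 4*P)
j(b, h) = 80*h (j(b, h) = (-4*(-5))*(4*h) = 20*(4*h) = 80*h)
j(5, 6)*44 = (80*6)*44 = 480*44 = 21120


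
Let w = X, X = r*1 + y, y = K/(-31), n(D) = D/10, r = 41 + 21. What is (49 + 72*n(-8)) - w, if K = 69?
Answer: -10598/155 ≈ -68.374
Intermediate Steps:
r = 62
n(D) = D/10 (n(D) = D*(⅒) = D/10)
y = -69/31 (y = 69/(-31) = 69*(-1/31) = -69/31 ≈ -2.2258)
X = 1853/31 (X = 62*1 - 69/31 = 62 - 69/31 = 1853/31 ≈ 59.774)
w = 1853/31 ≈ 59.774
(49 + 72*n(-8)) - w = (49 + 72*((⅒)*(-8))) - 1*1853/31 = (49 + 72*(-⅘)) - 1853/31 = (49 - 288/5) - 1853/31 = -43/5 - 1853/31 = -10598/155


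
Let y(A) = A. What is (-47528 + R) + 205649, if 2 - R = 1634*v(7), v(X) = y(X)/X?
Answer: 156489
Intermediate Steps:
v(X) = 1 (v(X) = X/X = 1)
R = -1632 (R = 2 - 1634 = -1632)
(-47528 + R) + 205649 = (-47528 - 1632) + 205649 = -49160 + 205649 = 156489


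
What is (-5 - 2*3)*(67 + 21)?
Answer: -968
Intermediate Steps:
(-5 - 2*3)*(67 + 21) = (-5 - 6)*88 = -11*88 = -968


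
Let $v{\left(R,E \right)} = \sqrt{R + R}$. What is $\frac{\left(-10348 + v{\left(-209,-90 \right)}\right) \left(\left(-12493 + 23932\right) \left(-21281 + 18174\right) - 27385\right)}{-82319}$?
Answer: $- \frac{368061368584}{82319} + \frac{35568358 i \sqrt{418}}{82319} \approx -4.4712 \cdot 10^{6} + 8833.9 i$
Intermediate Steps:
$v{\left(R,E \right)} = \sqrt{2} \sqrt{R}$ ($v{\left(R,E \right)} = \sqrt{2 R} = \sqrt{2} \sqrt{R}$)
$\frac{\left(-10348 + v{\left(-209,-90 \right)}\right) \left(\left(-12493 + 23932\right) \left(-21281 + 18174\right) - 27385\right)}{-82319} = \frac{\left(-10348 + \sqrt{2} \sqrt{-209}\right) \left(\left(-12493 + 23932\right) \left(-21281 + 18174\right) - 27385\right)}{-82319} = \left(-10348 + \sqrt{2} i \sqrt{209}\right) \left(11439 \left(-3107\right) - 27385\right) \left(- \frac{1}{82319}\right) = \left(-10348 + i \sqrt{418}\right) \left(-35540973 - 27385\right) \left(- \frac{1}{82319}\right) = \left(-10348 + i \sqrt{418}\right) \left(-35568358\right) \left(- \frac{1}{82319}\right) = \left(368061368584 - 35568358 i \sqrt{418}\right) \left(- \frac{1}{82319}\right) = - \frac{368061368584}{82319} + \frac{35568358 i \sqrt{418}}{82319}$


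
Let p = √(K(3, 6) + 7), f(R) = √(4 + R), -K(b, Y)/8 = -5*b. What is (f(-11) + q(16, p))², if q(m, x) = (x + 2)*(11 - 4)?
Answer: (14 + 7*√127 + I*√7)² ≈ 8620.8 + 491.51*I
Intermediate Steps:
K(b, Y) = 40*b (K(b, Y) = -(-40)*b = 40*b)
p = √127 (p = √(40*3 + 7) = √(120 + 7) = √127 ≈ 11.269)
q(m, x) = 14 + 7*x (q(m, x) = (2 + x)*7 = 14 + 7*x)
(f(-11) + q(16, p))² = (√(4 - 11) + (14 + 7*√127))² = (√(-7) + (14 + 7*√127))² = (I*√7 + (14 + 7*√127))² = (14 + 7*√127 + I*√7)²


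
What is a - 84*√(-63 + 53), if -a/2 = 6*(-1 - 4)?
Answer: 60 - 84*I*√10 ≈ 60.0 - 265.63*I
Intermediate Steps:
a = 60 (a = -12*(-1 - 4) = -12*(-5) = -2*(-30) = 60)
a - 84*√(-63 + 53) = 60 - 84*√(-63 + 53) = 60 - 84*I*√10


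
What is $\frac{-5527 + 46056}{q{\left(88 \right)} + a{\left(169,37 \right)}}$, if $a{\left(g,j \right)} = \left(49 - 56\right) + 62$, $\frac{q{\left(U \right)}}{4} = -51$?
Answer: $- \frac{40529}{149} \approx -272.01$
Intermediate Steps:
$q{\left(U \right)} = -204$ ($q{\left(U \right)} = 4 \left(-51\right) = -204$)
$a{\left(g,j \right)} = 55$ ($a{\left(g,j \right)} = -7 + 62 = 55$)
$\frac{-5527 + 46056}{q{\left(88 \right)} + a{\left(169,37 \right)}} = \frac{-5527 + 46056}{-204 + 55} = \frac{40529}{-149} = 40529 \left(- \frac{1}{149}\right) = - \frac{40529}{149}$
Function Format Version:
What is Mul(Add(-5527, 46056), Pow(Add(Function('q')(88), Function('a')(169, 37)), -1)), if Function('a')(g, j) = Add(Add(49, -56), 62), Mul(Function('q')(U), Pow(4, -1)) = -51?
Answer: Rational(-40529, 149) ≈ -272.01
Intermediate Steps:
Function('q')(U) = -204 (Function('q')(U) = Mul(4, -51) = -204)
Function('a')(g, j) = 55 (Function('a')(g, j) = Add(-7, 62) = 55)
Mul(Add(-5527, 46056), Pow(Add(Function('q')(88), Function('a')(169, 37)), -1)) = Mul(Add(-5527, 46056), Pow(Add(-204, 55), -1)) = Mul(40529, Pow(-149, -1)) = Mul(40529, Rational(-1, 149)) = Rational(-40529, 149)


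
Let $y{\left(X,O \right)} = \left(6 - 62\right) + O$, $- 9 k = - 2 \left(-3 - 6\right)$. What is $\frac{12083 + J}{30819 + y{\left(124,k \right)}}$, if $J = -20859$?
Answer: $- \frac{8776}{30761} \approx -0.2853$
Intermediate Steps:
$k = -2$ ($k = - \frac{\left(-2\right) \left(-3 - 6\right)}{9} = - \frac{\left(-2\right) \left(-9\right)}{9} = \left(- \frac{1}{9}\right) 18 = -2$)
$y{\left(X,O \right)} = -56 + O$
$\frac{12083 + J}{30819 + y{\left(124,k \right)}} = \frac{12083 - 20859}{30819 - 58} = - \frac{8776}{30819 - 58} = - \frac{8776}{30761}$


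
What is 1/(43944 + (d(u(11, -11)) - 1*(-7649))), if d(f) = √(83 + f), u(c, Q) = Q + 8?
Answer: 51593/2661837569 - 4*√5/2661837569 ≈ 1.9379e-5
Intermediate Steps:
u(c, Q) = 8 + Q
1/(43944 + (d(u(11, -11)) - 1*(-7649))) = 1/(43944 + (√(83 + (8 - 11)) - 1*(-7649))) = 1/(43944 + (√(83 - 3) + 7649)) = 1/(43944 + (√80 + 7649)) = 1/(43944 + (4*√5 + 7649)) = 1/(43944 + (7649 + 4*√5)) = 1/(51593 + 4*√5)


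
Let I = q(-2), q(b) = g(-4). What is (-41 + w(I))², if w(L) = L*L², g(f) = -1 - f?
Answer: 196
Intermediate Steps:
q(b) = 3 (q(b) = -1 - 1*(-4) = -1 + 4 = 3)
I = 3
w(L) = L³
(-41 + w(I))² = (-41 + 3³)² = (-41 + 27)² = (-14)² = 196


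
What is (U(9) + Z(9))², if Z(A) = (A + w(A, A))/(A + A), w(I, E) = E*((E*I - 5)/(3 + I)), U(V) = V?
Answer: 1444/9 ≈ 160.44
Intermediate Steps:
w(I, E) = E*(-5 + E*I)/(3 + I) (w(I, E) = E*((-5 + E*I)/(3 + I)) = E*(-5 + E*I)/(3 + I))
Z(A) = (A + A*(-5 + A²)/(3 + A))/(2*A) (Z(A) = (A + A*(-5 + A*A)/(3 + A))/(A + A) = (A + A*(-5 + A²)/(3 + A))/((2*A)) = (A + A*(-5 + A²)/(3 + A))*(1/(2*A)) = (A + A*(-5 + A²)/(3 + A))/(2*A))
(U(9) + Z(9))² = (9 + (-2 + 9 + 9²)/(2*(3 + 9)))² = (9 + (½)*(-2 + 9 + 81)/12)² = (9 + (½)*(1/12)*88)² = (9 + 11/3)² = (38/3)² = 1444/9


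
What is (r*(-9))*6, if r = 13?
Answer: -702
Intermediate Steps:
(r*(-9))*6 = (13*(-9))*6 = -117*6 = -702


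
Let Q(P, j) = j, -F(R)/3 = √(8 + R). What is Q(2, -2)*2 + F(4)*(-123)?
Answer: -4 + 738*√3 ≈ 1274.3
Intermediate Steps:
F(R) = -3*√(8 + R)
Q(2, -2)*2 + F(4)*(-123) = -2*2 - 3*√(8 + 4)*(-123) = -4 - 6*√3*(-123) = -4 + 738*√3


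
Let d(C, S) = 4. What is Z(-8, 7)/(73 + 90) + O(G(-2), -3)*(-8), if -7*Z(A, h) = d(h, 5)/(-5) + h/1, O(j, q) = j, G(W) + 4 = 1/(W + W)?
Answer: 193939/5705 ≈ 33.995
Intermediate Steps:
G(W) = -4 + 1/(2*W) (G(W) = -4 + 1/(W + W) = -4 + 1/(2*W))
Z(A, h) = 4/35 - h/7 (Z(A, h) = -(4/(-5) + h/1)/7 = -(4*(-⅕) + h*1)/7 = -(-⅘ + h)/7 = 4/35 - h/7)
Z(-8, 7)/(73 + 90) + O(G(-2), -3)*(-8) = (4/35 - ⅐*7)/(73 + 90) + (-4 + (½)/(-2))*(-8) = (4/35 - 1)/163 + (-4 + (½)*(-½))*(-8) = -31/35*1/163 + (-4 - ¼)*(-8) = -31/5705 - 17/4*(-8) = -31/5705 + 34 = 193939/5705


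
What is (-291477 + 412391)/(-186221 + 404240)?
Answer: 120914/218019 ≈ 0.55460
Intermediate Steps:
(-291477 + 412391)/(-186221 + 404240) = 120914/218019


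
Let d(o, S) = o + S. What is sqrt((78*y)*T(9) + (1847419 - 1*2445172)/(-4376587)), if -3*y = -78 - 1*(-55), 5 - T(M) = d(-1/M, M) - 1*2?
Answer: I*sqrt(194701241909191355)/13129761 ≈ 33.607*I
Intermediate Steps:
d(o, S) = S + o
T(M) = 7 + 1/M - M (T(M) = 5 - ((M - 1/M) - 1*2) = 5 - ((M - 1/M) - 2) = 5 - (-2 + M - 1/M) = 5 + (2 + 1/M - M) = 7 + 1/M - M)
y = 23/3 (y = -(-78 - 1*(-55))/3 = -(-78 + 55)/3 = -1/3*(-23) = 23/3 ≈ 7.6667)
sqrt((78*y)*T(9) + (1847419 - 1*2445172)/(-4376587)) = sqrt((78*(23/3))*(7 + 1/9 - 1*9) + (1847419 - 1*2445172)/(-4376587)) = sqrt(598*(7 + 1/9 - 9) + (1847419 - 2445172)*(-1/4376587)) = sqrt(598*(-17/9) - 597753*(-1/4376587)) = sqrt(-10166/9 + 597753/4376587) = sqrt(-44487003665/39389283) = I*sqrt(194701241909191355)/13129761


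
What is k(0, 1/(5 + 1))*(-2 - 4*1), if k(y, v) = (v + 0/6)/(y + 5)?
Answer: -1/5 ≈ -0.20000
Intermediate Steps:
k(y, v) = v/(5 + y) (k(y, v) = (v + 0*(1/6))/(5 + y) = (v + 0)/(5 + y) = v/(5 + y))
k(0, 1/(5 + 1))*(-2 - 4*1) = (1/((5 + 1)*(5 + 0)))*(-2 - 4*1) = (1/(6*5))*(-2 - 4) = ((1/6)*(1/5))*(-6) = (1/30)*(-6) = -1/5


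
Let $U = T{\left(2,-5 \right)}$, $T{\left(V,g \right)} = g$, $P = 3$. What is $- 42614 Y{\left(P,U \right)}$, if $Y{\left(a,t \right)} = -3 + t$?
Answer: $340912$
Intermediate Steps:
$U = -5$
$- 42614 Y{\left(P,U \right)} = - 42614 \left(-3 - 5\right) = \left(-42614\right) \left(-8\right) = 340912$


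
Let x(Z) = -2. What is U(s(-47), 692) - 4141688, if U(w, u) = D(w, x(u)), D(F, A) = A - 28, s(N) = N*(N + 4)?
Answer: -4141718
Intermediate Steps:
s(N) = N*(4 + N)
D(F, A) = -28 + A
U(w, u) = -30 (U(w, u) = -28 - 2 = -30)
U(s(-47), 692) - 4141688 = -30 - 4141688 = -4141718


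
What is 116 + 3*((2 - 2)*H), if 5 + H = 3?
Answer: 116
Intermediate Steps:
H = -2 (H = -5 + 3 = -2)
116 + 3*((2 - 2)*H) = 116 + 3*((2 - 2)*(-2)) = 116 + 3*(0*(-2)) = 116 + 3*0 = 116 + 0 = 116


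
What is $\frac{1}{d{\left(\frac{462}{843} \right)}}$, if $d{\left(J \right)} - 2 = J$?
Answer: $\frac{281}{716} \approx 0.39246$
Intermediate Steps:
$d{\left(J \right)} = 2 + J$
$\frac{1}{d{\left(\frac{462}{843} \right)}} = \frac{1}{2 + \frac{462}{843}} = \frac{1}{2 + 462 \cdot \frac{1}{843}} = \frac{1}{2 + \frac{154}{281}} = \frac{1}{\frac{716}{281}} = \frac{281}{716}$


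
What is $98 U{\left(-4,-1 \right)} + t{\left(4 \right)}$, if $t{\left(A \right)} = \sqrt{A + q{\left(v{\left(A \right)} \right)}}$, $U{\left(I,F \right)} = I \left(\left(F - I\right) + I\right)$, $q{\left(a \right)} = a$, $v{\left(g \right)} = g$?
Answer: $392 + 2 \sqrt{2} \approx 394.83$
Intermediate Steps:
$U{\left(I,F \right)} = F I$ ($U{\left(I,F \right)} = I F = F I$)
$t{\left(A \right)} = \sqrt{2} \sqrt{A}$ ($t{\left(A \right)} = \sqrt{A + A} = \sqrt{2 A} = \sqrt{2} \sqrt{A}$)
$98 U{\left(-4,-1 \right)} + t{\left(4 \right)} = 98 \left(\left(-1\right) \left(-4\right)\right) + \sqrt{2} \sqrt{4} = 98 \cdot 4 + \sqrt{2} \cdot 2 = 392 + 2 \sqrt{2}$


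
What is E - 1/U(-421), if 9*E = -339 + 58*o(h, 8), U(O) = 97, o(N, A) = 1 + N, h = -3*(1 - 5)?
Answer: 40246/873 ≈ 46.101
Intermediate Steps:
h = 12 (h = -3*(-4) = 12)
E = 415/9 (E = (-339 + 58*(1 + 12))/9 = (-339 + 58*13)/9 = (-339 + 754)/9 = (⅑)*415 = 415/9 ≈ 46.111)
E - 1/U(-421) = 415/9 - 1/97 = 40246/873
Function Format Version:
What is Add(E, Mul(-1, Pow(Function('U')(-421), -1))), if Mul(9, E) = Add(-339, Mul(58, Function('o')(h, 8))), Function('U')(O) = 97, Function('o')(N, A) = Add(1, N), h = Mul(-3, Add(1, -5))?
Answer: Rational(40246, 873) ≈ 46.101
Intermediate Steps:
h = 12 (h = Mul(-3, -4) = 12)
E = Rational(415, 9) (E = Mul(Rational(1, 9), Add(-339, Mul(58, Add(1, 12)))) = Mul(Rational(1, 9), Add(-339, Mul(58, 13))) = Mul(Rational(1, 9), Add(-339, 754)) = Mul(Rational(1, 9), 415) = Rational(415, 9) ≈ 46.111)
Add(E, Mul(-1, Pow(Function('U')(-421), -1))) = Add(Rational(415, 9), Mul(-1, Pow(97, -1))) = Add(Rational(415, 9), Mul(-1, Rational(1, 97))) = Add(Rational(415, 9), Rational(-1, 97)) = Rational(40246, 873)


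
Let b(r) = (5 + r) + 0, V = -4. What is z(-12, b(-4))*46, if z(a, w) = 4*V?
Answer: -736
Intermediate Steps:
b(r) = 5 + r
z(a, w) = -16 (z(a, w) = 4*(-4) = -16)
z(-12, b(-4))*46 = -16*46 = -736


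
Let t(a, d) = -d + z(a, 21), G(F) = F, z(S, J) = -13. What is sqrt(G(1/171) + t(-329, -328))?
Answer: sqrt(1023454)/57 ≈ 17.748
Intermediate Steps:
t(a, d) = -13 - d (t(a, d) = -d - 13 = -13 - d)
sqrt(G(1/171) + t(-329, -328)) = sqrt(1/171 + (-13 - 1*(-328))) = sqrt(1/171 + (-13 + 328)) = sqrt(1/171 + 315) = sqrt(53866/171) = sqrt(1023454)/57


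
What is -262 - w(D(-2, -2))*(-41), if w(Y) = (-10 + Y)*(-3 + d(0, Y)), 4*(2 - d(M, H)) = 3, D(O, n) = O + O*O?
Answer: 312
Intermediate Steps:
D(O, n) = O + O²
d(M, H) = 5/4 (d(M, H) = 2 - ¼*3 = 2 - ¾ = 5/4)
w(Y) = 35/2 - 7*Y/4 (w(Y) = (-10 + Y)*(-3 + 5/4) = (-10 + Y)*(-7/4) = 35/2 - 7*Y/4)
-262 - w(D(-2, -2))*(-41) = -262 - (35/2 - (-7)*(1 - 2)/2)*(-41) = -262 - (35/2 - (-7)*(-1)/2)*(-41) = -262 - (35/2 - 7/4*2)*(-41) = -262 - (35/2 - 7/2)*(-41) = -262 - 1*14*(-41) = -262 - 14*(-41) = -262 + 574 = 312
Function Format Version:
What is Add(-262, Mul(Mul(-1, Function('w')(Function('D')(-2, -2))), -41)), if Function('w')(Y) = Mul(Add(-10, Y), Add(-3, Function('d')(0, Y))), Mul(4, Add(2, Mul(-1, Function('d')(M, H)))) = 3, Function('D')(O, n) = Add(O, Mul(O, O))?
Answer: 312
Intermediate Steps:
Function('D')(O, n) = Add(O, Pow(O, 2))
Function('d')(M, H) = Rational(5, 4) (Function('d')(M, H) = Add(2, Mul(Rational(-1, 4), 3)) = Add(2, Rational(-3, 4)) = Rational(5, 4))
Function('w')(Y) = Add(Rational(35, 2), Mul(Rational(-7, 4), Y)) (Function('w')(Y) = Mul(Add(-10, Y), Add(-3, Rational(5, 4))) = Mul(Add(-10, Y), Rational(-7, 4)) = Add(Rational(35, 2), Mul(Rational(-7, 4), Y)))
Add(-262, Mul(Mul(-1, Function('w')(Function('D')(-2, -2))), -41)) = Add(-262, Mul(Mul(-1, Add(Rational(35, 2), Mul(Rational(-7, 4), Mul(-2, Add(1, -2))))), -41)) = Add(-262, Mul(Mul(-1, Add(Rational(35, 2), Mul(Rational(-7, 4), Mul(-2, -1)))), -41)) = Add(-262, Mul(Mul(-1, Add(Rational(35, 2), Mul(Rational(-7, 4), 2))), -41)) = Add(-262, Mul(Mul(-1, Add(Rational(35, 2), Rational(-7, 2))), -41)) = Add(-262, Mul(Mul(-1, 14), -41)) = Add(-262, Mul(-14, -41)) = Add(-262, 574) = 312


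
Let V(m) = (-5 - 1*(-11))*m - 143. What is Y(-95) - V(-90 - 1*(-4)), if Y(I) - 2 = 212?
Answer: 873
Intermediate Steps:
Y(I) = 214 (Y(I) = 2 + 212 = 214)
V(m) = -143 + 6*m (V(m) = (-5 + 11)*m - 143 = 6*m - 143 = -143 + 6*m)
Y(-95) - V(-90 - 1*(-4)) = 214 - (-143 + 6*(-90 - 1*(-4))) = 214 - (-143 + 6*(-90 + 4)) = 214 - (-143 + 6*(-86)) = 214 - (-143 - 516) = 214 - 1*(-659) = 214 + 659 = 873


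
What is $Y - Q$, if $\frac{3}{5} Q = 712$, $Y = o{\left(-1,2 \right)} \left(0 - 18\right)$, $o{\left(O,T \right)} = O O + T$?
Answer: $- \frac{3722}{3} \approx -1240.7$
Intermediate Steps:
$o{\left(O,T \right)} = T + O^{2}$ ($o{\left(O,T \right)} = O^{2} + T = T + O^{2}$)
$Y = -54$ ($Y = \left(2 + \left(-1\right)^{2}\right) \left(0 - 18\right) = \left(2 + 1\right) \left(-18\right) = 3 \left(-18\right) = -54$)
$Q = \frac{3560}{3}$ ($Q = \frac{5}{3} \cdot 712 = \frac{3560}{3} \approx 1186.7$)
$Y - Q = -54 - \frac{3560}{3} = - \frac{3722}{3}$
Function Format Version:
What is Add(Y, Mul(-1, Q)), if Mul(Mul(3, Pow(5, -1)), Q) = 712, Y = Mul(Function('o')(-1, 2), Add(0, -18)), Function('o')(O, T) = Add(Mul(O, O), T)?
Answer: Rational(-3722, 3) ≈ -1240.7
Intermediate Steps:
Function('o')(O, T) = Add(T, Pow(O, 2)) (Function('o')(O, T) = Add(Pow(O, 2), T) = Add(T, Pow(O, 2)))
Y = -54 (Y = Mul(Add(2, Pow(-1, 2)), Add(0, -18)) = Mul(Add(2, 1), -18) = Mul(3, -18) = -54)
Q = Rational(3560, 3) (Q = Mul(Rational(5, 3), 712) = Rational(3560, 3) ≈ 1186.7)
Add(Y, Mul(-1, Q)) = Add(-54, Mul(-1, Rational(3560, 3))) = Add(-54, Rational(-3560, 3)) = Rational(-3722, 3)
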